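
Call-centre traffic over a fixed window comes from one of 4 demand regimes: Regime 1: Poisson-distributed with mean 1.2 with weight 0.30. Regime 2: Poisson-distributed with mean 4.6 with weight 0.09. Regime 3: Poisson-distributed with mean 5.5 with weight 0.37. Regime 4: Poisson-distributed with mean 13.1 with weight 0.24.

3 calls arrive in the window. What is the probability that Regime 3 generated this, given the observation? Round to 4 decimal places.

0.5063

Posterior ∝ prior × likelihood, so P(k | x) ∝ P(Z=k) f_k(x); normalise over all components.
Component likelihoods at x = 3 calls:
  L_1 = 0.0867439
  L_2 = 0.163068
  L_3 = 0.113323
  L_4 = 0.000766311
Unnormalised posteriors:
  P(Z=1)·L_1 = 0.30 × 0.0867439 = 0.0260232
  P(Z=2)·L_2 = 0.09 × 0.163068 = 0.0146761
  P(Z=3)·L_3 = 0.37 × 0.113323 = 0.0419294
  P(Z=4)·L_4 = 0.24 × 0.000766311 = 0.000183915
Normaliser: 0.0260232 + 0.0146761 + 0.0419294 + 0.000183915 = 0.0828126
Responsibility of Regime 3: 0.0419294 / 0.0828126 ≈ 0.5063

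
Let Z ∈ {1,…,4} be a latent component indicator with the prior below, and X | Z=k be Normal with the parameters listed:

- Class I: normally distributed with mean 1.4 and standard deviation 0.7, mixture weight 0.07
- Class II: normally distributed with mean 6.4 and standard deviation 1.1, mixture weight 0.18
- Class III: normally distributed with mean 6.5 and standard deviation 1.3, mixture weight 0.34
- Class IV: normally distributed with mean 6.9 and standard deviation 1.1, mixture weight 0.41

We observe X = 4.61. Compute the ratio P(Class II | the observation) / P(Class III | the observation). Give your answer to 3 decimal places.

0.479

Since P(k|x) ∝ P(Z=k) f_k(x), the posterior odds are P(Z=i) f_i(x) / (P(Z=j) f_j(x)).
Normal densities:
  f_I = 1.54693e-05
  f_II = 0.0964957
  f_III = 0.106657
  f_IV = 0.0415344
0.0173692 / 0.0362634 ≈ 0.479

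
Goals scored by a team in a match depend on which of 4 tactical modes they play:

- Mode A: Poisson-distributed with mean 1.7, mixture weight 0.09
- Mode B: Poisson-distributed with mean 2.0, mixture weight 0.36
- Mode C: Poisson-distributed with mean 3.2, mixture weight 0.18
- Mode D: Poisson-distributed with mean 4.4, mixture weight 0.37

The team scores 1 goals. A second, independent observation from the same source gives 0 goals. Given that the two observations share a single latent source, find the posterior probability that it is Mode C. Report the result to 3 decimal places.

The responsibility of component k is w_k f_k(x) divided by Σ_j w_j f_j(x).
Since both observations come from the same component, the likelihood for component k is f_k(x₁)·f_k(x₂).
  p_A = [e^(−1.7)·1.7^1/1! = 0.310562] × [0.182684] = 0.0567346
  p_B = [e^(−2.0)·2.0^1/1! = 0.270671] × [0.135335] = 0.0366313
  p_C = [e^(−3.2)·3.2^1/1! = 0.130439] × [0.0407622] = 0.00531698
  p_D = [e^(−4.4)·4.4^1/1! = 0.0540203] × [0.0122773] = 0.000663226
Multiply by the mixture weights:
  w_A·p_A = 0.09 × 0.0567346 = 0.00510611
  w_B·p_B = 0.36 × 0.0366313 = 0.0131873
  w_C·p_C = 0.18 × 0.00531698 = 0.000957057
  w_D·p_D = 0.37 × 0.000663226 = 0.000245393
Normaliser: 0.00510611 + 0.0131873 + 0.000957057 + 0.000245393 = 0.0194958
Responsibility of Mode C: 0.000957057 / 0.0194958 ≈ 0.049

0.049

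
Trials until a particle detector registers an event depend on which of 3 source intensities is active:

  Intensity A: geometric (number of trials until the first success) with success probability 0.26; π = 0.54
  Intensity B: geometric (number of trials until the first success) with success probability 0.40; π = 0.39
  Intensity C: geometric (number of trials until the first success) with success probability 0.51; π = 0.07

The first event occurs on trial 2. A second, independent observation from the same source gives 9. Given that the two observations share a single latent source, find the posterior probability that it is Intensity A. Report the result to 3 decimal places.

Posterior ∝ prior × likelihood, so P(k | x) ∝ P(Z=k) f_k(x); normalise over all components.
Since both observations come from the same component, the likelihood for component k is f_k(x₁)·f_k(x₂).
  f_A = [0.1924] × [0.0233791] = 0.00449813
  f_B = [0.24] × [0.00671846] = 0.00161243
  f_C = [0.2499] × [0.00169488] = 0.00042355
Weight by the priors:
  P(Z=A)·f_A = 0.54 × 0.00449813 = 0.00242899
  P(Z=B)·f_B = 0.39 × 0.00161243 = 0.000628848
  P(Z=C)·f_C = 0.07 × 0.00042355 = 2.96485e-05
Evidence: 0.00242899 + 0.000628848 + 2.96485e-05 = 0.00308749
P(Intensity A | x₁,x₂) ≈ 0.787

0.787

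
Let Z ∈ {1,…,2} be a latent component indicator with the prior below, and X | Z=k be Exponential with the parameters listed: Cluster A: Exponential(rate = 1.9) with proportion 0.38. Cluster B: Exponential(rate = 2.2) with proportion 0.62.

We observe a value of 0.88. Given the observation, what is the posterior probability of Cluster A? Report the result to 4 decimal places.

0.4080

The responsibility of component k is π_k f_k(x) divided by Σ_j π_j f_j(x).
Exponential densities:
  L_A = 0.356955
  L_B = 0.317416
Weight by the priors:
  π_A·L_A = 0.38 × 0.356955 = 0.135643
  π_B·L_B = 0.62 × 0.317416 = 0.196798
Normaliser: 0.135643 + 0.196798 = 0.332441
P(Cluster A | 0.88) = 0.135643 / 0.332441 ≈ 0.4080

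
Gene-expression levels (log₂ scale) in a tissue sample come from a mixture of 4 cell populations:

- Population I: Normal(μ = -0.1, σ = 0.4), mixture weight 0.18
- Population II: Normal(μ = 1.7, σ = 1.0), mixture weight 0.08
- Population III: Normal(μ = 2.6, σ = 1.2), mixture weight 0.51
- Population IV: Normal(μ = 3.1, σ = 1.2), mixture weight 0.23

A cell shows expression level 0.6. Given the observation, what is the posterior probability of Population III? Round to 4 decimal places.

0.3942

By Bayes' theorem, P(k | x) = π_k f_k(x) / Σ_j π_j f_j(x).
Component likelihoods at x = 0.6:
  L_I = 0.215693
  L_II = 0.217852
  L_III = 0.0828976
  L_IV = 0.0379533
Multiply by the mixture weights:
  π_I·L_I = 0.18 × 0.215693 = 0.0388248
  π_II·L_II = 0.08 × 0.217852 = 0.0174282
  π_III·L_III = 0.51 × 0.0828976 = 0.0422778
  π_IV·L_IV = 0.23 × 0.0379533 = 0.00872926
Evidence: 0.0388248 + 0.0174282 + 0.0422778 + 0.00872926 = 0.10726
P(Population III | 0.6) ≈ 0.3942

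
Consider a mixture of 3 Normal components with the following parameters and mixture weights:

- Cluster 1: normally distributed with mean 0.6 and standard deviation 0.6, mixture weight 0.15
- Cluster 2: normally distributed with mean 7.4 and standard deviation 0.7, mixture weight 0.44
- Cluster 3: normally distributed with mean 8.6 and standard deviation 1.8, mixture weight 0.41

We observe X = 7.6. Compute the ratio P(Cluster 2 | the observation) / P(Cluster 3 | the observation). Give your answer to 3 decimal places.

The posterior odds equal the prior odds times the likelihood ratio: (P(Z=i)/P(Z=j))·(f_i(x)/f_j(x)).
Component likelihoods at x = 7.6:
  L_1 = 1.84759e-30
  L_2 = 0.547124
  L_3 = 0.18994
0.240735 / 0.0778755 ≈ 3.091

3.091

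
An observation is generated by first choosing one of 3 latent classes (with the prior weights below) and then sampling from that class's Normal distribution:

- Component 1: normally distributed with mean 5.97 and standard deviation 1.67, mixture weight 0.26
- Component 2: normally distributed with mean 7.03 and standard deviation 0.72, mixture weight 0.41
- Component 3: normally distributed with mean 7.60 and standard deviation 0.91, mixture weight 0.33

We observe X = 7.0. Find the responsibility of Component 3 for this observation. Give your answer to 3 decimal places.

0.295

The responsibility of component k is π_k f_k(x) divided by Σ_j π_j f_j(x).
Normal densities:
  p_1 = 0.197511
  p_2 = 0.553606
  p_3 = 0.352751
Multiply by the mixture weights:
  π_1·p_1 = 0.26 × 0.197511 = 0.0513528
  π_2·p_2 = 0.41 × 0.553606 = 0.226978
  π_3·p_3 = 0.33 × 0.352751 = 0.116408
Denominator: 0.0513528 + 0.226978 + 0.116408 = 0.394739
Responsibility of Component 3: 0.116408 / 0.394739 ≈ 0.295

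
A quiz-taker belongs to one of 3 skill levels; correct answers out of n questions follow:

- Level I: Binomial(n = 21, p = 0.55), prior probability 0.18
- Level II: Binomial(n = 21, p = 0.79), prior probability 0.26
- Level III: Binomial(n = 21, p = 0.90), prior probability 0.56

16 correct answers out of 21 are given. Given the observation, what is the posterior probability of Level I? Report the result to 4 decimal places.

0.0627

P(component k | x) = w_k·f_k(x) / marginal(x), where marginal(x) = Σ_j w_j·f_j(x).
Evaluate each component's likelihood at the observed value:
  p_I = C(21,16)·0.55^16·0.45^5 = 20349·7.01137e-05·0.0184528 = 0.0263274
  p_II = C(21,16)·0.79^16·0.21^5 = 20349·0.0230162·0.00040841 = 0.191282
  p_III = C(21,16)·0.90^16·0.10^5 = 20349·0.185302·1e-05 = 0.0377071
Weight by the priors:
  w_I·p_I = 0.18 × 0.0263274 = 0.00473894
  w_II·p_II = 0.26 × 0.191282 = 0.0497332
  w_III·p_III = 0.56 × 0.0377071 = 0.021116
Normaliser: 0.00473894 + 0.0497332 + 0.021116 = 0.0755881
P(Level I | the observation) ≈ 0.0627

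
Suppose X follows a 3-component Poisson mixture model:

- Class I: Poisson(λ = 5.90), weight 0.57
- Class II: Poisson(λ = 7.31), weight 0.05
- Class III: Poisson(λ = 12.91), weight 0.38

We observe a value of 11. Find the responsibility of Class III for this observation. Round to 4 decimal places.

P(component k | x) = π_k·f_k(x) / marginal(x), where marginal(x) = Σ_j π_j·f_j(x).
Component likelihoods at x = 11:
  L_I = e^(−5.90)·5.90^11/11! = 0.0206956
  L_II = e^(−7.31)·7.31^11/11! = 0.0533633
  L_III = e^(−12.91)·12.91^11/11! = 0.102871
Weight by the priors:
  π_I·L_I = 0.57 × 0.0206956 = 0.0117965
  π_II·L_II = 0.05 × 0.0533633 = 0.00266817
  π_III·L_III = 0.38 × 0.102871 = 0.0390908
Normaliser: 0.0117965 + 0.00266817 + 0.0390908 = 0.0535555
Responsibility of Class III: 0.0390908 / 0.0535555 ≈ 0.7299

0.7299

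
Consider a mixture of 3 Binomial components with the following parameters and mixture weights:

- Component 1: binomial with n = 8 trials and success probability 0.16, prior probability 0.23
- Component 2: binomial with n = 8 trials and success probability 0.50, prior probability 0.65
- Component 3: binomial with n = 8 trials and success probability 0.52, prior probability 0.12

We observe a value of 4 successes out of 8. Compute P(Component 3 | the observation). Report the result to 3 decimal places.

The responsibility of component k is π_k f_k(x) divided by Σ_j π_j f_j(x).
Component likelihoods at x = 4 successes out of 8:
  f_1 = C(8,4)·0.16^4·0.84^4 = 70·0.00065536·0.497871 = 0.0228399
  f_2 = C(8,4)·0.50^4·0.50^4 = 70·0.0625·0.0625 = 0.273438
  f_3 = C(8,4)·0.52^4·0.48^4 = 70·0.0731162·0.0530842 = 0.271692
Prior × likelihood for each component:
  π_1·f_1 = 0.23 × 0.0228399 = 0.00525319
  π_2·f_2 = 0.65 × 0.273438 = 0.177734
  π_3·f_3 = 0.12 × 0.271692 = 0.032603
Marginal: 0.00525319 + 0.177734 + 0.032603 = 0.215591
P(Component 3 | 4 successes out of 8) = 0.032603 / 0.215591 ≈ 0.151

0.151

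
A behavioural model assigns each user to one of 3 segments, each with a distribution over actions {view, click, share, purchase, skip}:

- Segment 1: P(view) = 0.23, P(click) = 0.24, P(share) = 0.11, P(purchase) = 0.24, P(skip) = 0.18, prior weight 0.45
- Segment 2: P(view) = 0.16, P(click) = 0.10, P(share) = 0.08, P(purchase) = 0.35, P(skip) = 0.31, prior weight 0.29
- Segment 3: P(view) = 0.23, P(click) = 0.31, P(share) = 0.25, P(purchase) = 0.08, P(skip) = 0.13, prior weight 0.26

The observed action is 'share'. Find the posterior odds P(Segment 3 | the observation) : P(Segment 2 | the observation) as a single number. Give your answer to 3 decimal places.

The posterior odds equal the prior odds times the likelihood ratio: (w_i/w_j)·(f_i(x)/f_j(x)).
Evaluate each component's likelihood at the observed value:
  f_1 = P(share | comp) = 0.11
  f_2 = P(share | comp) = 0.08
  f_3 = P(share | comp) = 0.25
Odds = (0.26/0.29) × (0.25/0.08) = 0.896552 × 3.125 ≈ 2.802

2.802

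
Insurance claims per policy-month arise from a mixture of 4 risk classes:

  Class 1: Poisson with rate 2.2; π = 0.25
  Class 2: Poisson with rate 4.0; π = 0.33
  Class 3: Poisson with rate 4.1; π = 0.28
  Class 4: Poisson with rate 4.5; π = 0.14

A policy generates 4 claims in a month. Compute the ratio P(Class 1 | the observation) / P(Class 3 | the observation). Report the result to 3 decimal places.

0.495

Posterior odds = (P(Z=i) f_i(x)) / (P(Z=j) f_j(x)); the normalising sum cancels.
Evaluate each component's likelihood at the observed value:
  f_1 = e^(−2.2)·2.2^4/4! = 0.108151
  f_2 = e^(−4.0)·4.0^4/4! = 0.195367
  f_3 = e^(−4.1)·4.1^4/4! = 0.195127
  f_4 = e^(−4.5)·4.5^4/4! = 0.189808
Odds = (0.25/0.28) × (0.108151/0.195127) = 0.892857 × 0.554262 ≈ 0.495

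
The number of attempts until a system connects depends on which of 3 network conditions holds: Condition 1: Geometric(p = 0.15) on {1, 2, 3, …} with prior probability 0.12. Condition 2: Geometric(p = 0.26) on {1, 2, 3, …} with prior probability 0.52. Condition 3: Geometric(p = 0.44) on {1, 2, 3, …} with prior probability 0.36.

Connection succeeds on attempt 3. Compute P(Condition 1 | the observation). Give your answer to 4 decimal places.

The responsibility of component k is π_k f_k(x) divided by Σ_j π_j f_j(x).
Component likelihoods at x = 3:
  f_1 = 0.108375
  f_2 = 0.142376
  f_3 = 0.137984
Weight by the priors:
  π_1·f_1 = 0.12 × 0.108375 = 0.013005
  π_2·f_2 = 0.52 × 0.142376 = 0.0740355
  π_3·f_3 = 0.36 × 0.137984 = 0.0496742
Sum: 0.013005 + 0.0740355 + 0.0496742 = 0.136715
Responsibility of Condition 1: 0.013005 / 0.136715 ≈ 0.0951

0.0951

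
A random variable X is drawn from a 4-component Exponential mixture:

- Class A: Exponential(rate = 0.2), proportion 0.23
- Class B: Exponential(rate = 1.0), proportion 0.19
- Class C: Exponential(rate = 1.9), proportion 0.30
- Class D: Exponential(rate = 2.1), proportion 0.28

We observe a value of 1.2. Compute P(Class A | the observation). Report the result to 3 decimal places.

Apply Bayes' rule: the posterior for each component is proportional to its prior times its likelihood at x.
Evaluate each component's likelihood at the observed value:
  L_A = 0.157326
  L_B = 0.301194
  L_C = 0.19434
  L_D = 0.168965
Unnormalised posteriors:
  π_A·L_A = 0.23 × 0.157326 = 0.0361849
  π_B·L_B = 0.19 × 0.301194 = 0.0572269
  π_C·L_C = 0.30 × 0.19434 = 0.058302
  π_D·L_D = 0.28 × 0.168965 = 0.0473102
Sum: 0.0361849 + 0.0572269 + 0.058302 + 0.0473102 = 0.199024
P(Class A | data) = 0.0361849 / 0.199024 ≈ 0.182

0.182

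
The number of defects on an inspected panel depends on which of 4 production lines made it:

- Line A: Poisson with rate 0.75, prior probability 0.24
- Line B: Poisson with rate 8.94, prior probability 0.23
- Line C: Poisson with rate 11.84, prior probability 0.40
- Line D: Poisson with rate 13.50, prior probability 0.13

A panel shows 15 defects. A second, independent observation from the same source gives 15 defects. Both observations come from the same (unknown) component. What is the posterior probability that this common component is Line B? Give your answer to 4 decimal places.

Posterior ∝ prior × likelihood, so P(k | x) ∝ w_k f_k(x); normalise over all components.
Since both observations come from the same component, the likelihood for component k is f_k(x₁)·f_k(x₂).
  p_A = [e^(−0.75)·0.75^15/15! = 4.82724e-15] × [4.82724e-15] = 2.33022e-29
  p_B = [e^(−8.94)·8.94^15/15! = 0.0186625] × [0.0186625] = 0.00034829
  p_C = [e^(−11.84)·11.84^15/15! = 0.0694591] × [0.0694591] = 0.00482457
  p_D = [e^(−13.50)·13.50^15/15! = 0.0945217] × [0.0945217] = 0.00893435
Multiply by the mixture weights:
  w_A·p_A = 0.24 × 2.33022e-29 = 5.59253e-30
  w_B·p_B = 0.23 × 0.00034829 = 8.01067e-05
  w_C·p_C = 0.40 × 0.00482457 = 0.00192983
  w_D·p_D = 0.13 × 0.00893435 = 0.00116147
Evidence: 5.59253e-30 + 8.01067e-05 + 0.00192983 + 0.00116147 = 0.0031714
Responsibility of Line B: 8.01067e-05 / 0.0031714 ≈ 0.0253

0.0253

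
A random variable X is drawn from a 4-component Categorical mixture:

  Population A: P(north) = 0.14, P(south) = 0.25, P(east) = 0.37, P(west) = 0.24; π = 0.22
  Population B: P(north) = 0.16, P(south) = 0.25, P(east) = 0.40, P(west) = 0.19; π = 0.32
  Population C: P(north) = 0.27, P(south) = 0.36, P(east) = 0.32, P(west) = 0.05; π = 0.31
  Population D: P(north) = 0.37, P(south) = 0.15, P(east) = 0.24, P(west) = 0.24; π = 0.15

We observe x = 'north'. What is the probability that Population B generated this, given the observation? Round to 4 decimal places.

0.2315

By Bayes' theorem, P(k | x) = w_k f_k(x) / Σ_j w_j f_j(x).
Categorical probabilities:
  f_A = 0.14
  f_B = 0.16
  f_C = 0.27
  f_D = 0.37
Unnormalised posteriors:
  w_A·f_A = 0.22 × 0.14 = 0.0308
  w_B·f_B = 0.32 × 0.16 = 0.0512
  w_C·f_C = 0.31 × 0.27 = 0.0837
  w_D·f_D = 0.15 × 0.37 = 0.0555
Evidence: 0.0308 + 0.0512 + 0.0837 + 0.0555 = 0.2212
P(Population B | data) ≈ 0.2315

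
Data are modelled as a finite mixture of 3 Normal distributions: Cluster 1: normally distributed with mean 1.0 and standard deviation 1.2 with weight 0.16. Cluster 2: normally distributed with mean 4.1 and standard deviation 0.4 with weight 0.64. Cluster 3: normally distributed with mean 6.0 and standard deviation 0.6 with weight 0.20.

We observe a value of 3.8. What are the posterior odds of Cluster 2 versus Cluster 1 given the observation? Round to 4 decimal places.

137.8104

The posterior odds equal the prior odds times the likelihood ratio: (w_i/w_j)·(f_i(x)/f_j(x)).
Component likelihoods at x = 3.8:
  f_1 = (1/(1.2·√(2π)))·exp(−(3.8−1.0)²/(2·1.2²)) = 0.332452·exp(-2.72222) = 0.0218516
  f_2 = (1/(0.4·√(2π)))·exp(−(3.8−4.1)²/(2·0.4²)) = 0.997356·exp(-0.28125) = 0.752844
  f_3 = (1/(0.6·√(2π)))·exp(−(3.8−6.0)²/(2·0.6²)) = 0.664904·exp(-6.72222) = 0.000800451
Odds = (0.64/0.16) × (0.752844/0.0218516) = 4 × 34.4526 ≈ 137.8104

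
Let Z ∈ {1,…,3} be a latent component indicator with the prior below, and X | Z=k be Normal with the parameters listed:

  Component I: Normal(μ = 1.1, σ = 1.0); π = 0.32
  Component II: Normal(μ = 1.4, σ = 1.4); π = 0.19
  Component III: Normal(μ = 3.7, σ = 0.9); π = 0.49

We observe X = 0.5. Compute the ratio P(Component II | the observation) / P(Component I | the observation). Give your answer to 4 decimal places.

Posterior odds = (w_i f_i(x)) / (w_j f_j(x)); the normalising sum cancels.
Evaluate each component's likelihood at the observed value:
  p_I = 0.333225
  p_II = 0.231762
  p_III = 0.000797072
Posterior odds = (w_II·p_II) / (w_I·p_I) = (0.19·0.231762) / (0.32·0.333225) = 0.0440348 / 0.106632 ≈ 0.4130

0.4130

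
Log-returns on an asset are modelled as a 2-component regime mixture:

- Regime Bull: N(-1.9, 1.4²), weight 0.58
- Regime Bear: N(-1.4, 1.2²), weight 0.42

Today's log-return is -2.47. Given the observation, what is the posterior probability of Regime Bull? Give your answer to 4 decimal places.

By Bayes' theorem, P(k | x) = π_k f_k(x) / Σ_j π_j f_j(x).
Normal densities:
  f_Bull = (1/(1.4·√(2π)))·exp(−(-2.47−-1.9)²/(2·1.4²)) = 0.284959·exp(-0.08288) = 0.262293
  f_Bear = (1/(1.2·√(2π)))·exp(−(-2.47−-1.4)²/(2·1.2²)) = 0.332452·exp(-0.39753) = 0.223399
Weight by the priors:
  π_Bull·f_Bull = 0.58 × 0.262293 = 0.15213
  π_Bear·f_Bear = 0.42 × 0.223399 = 0.0938277
Evidence: 0.15213 + 0.0938277 = 0.245958
Responsibility of Regime Bull: 0.15213 / 0.245958 ≈ 0.6185

0.6185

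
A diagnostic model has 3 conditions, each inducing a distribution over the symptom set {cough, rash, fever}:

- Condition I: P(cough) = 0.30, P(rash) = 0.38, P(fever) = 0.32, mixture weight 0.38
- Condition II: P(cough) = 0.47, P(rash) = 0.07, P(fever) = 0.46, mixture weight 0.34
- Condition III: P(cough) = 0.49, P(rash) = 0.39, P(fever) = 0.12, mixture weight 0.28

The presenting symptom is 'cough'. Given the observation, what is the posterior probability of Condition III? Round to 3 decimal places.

By Bayes' theorem, P(k | x) = P(Z=k) f_k(x) / Σ_j P(Z=j) f_j(x).
Component likelihoods at x = 'cough':
  L_I = P(cough | comp) = 0.30
  L_II = P(cough | comp) = 0.47
  L_III = P(cough | comp) = 0.49
Prior × likelihood for each component:
  P(Z=I)·L_I = 0.38 × 0.3 = 0.114
  P(Z=II)·L_II = 0.34 × 0.47 = 0.1598
  P(Z=III)·L_III = 0.28 × 0.49 = 0.1372
Sum: 0.114 + 0.1598 + 0.1372 = 0.411
P(Condition III | 'cough') ≈ 0.334

0.334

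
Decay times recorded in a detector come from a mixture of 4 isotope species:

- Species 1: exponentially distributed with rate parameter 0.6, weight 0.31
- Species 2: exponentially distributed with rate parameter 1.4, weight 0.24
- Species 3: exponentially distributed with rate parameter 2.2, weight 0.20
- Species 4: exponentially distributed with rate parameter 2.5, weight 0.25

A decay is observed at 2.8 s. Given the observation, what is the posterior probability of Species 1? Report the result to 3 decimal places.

By Bayes' theorem, P(k | x) = π_k f_k(x) / Σ_j π_j f_j(x).
Exponential densities:
  f_1 = 0.6·e^(−0.6·2.8) = 0.6·e^(−1.6800) = 0.111824
  f_2 = 1.4·e^(−1.4·2.8) = 1.4·e^(−3.9200) = 0.0277775
  f_3 = 2.2·e^(−2.2·2.8) = 2.2·e^(−6.1600) = 0.00464696
  f_4 = 2.5·e^(−2.5·2.8) = 2.5·e^(−7.0000) = 0.0022797
Multiply by the mixture weights:
  π_1·f_1 = 0.31 × 0.111824 = 0.0346656
  π_2·f_2 = 0.24 × 0.0277775 = 0.00666661
  π_3·f_3 = 0.20 × 0.00464696 = 0.000929391
  π_4·f_4 = 0.25 × 0.0022797 = 0.000569926
Evidence: 0.0346656 + 0.00666661 + 0.000929391 + 0.000569926 = 0.0428315
P(Species 1 | 2.8 s) = 0.0346656 / 0.0428315 ≈ 0.809

0.809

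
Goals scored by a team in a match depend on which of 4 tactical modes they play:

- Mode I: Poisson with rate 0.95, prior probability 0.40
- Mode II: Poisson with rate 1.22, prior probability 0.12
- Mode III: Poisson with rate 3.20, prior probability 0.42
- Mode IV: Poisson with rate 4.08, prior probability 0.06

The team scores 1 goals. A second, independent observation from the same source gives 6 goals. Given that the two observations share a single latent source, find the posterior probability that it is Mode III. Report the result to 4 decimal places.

0.8550

Apply Bayes' rule: the posterior for each component is proportional to its prior times its likelihood at x.
Since both observations come from the same component, the likelihood for component k is f_k(x₁)·f_k(x₂).
  L_I = [e^(−0.95)·0.95^1/1! = 0.367404] × [0.000394847] = 0.000145069
  L_II = [e^(−1.22)·1.22^1/1! = 0.360181] × [0.00135203] = 0.000486976
  L_III = [e^(−3.20)·3.20^1/1! = 0.130439] × [0.060789] = 0.00792926
  L_IV = [e^(−4.08)·4.08^1/1! = 0.0689825] × [0.10832] = 0.00747215
Prior × likelihood for each component:
  π_I·L_I = 0.40 × 0.000145069 = 5.80274e-05
  π_II·L_II = 0.12 × 0.000486976 = 5.84372e-05
  π_III·L_III = 0.42 × 0.00792926 = 0.00333029
  π_IV·L_IV = 0.06 × 0.00747215 = 0.000448329
Denominator: 5.80274e-05 + 5.84372e-05 + 0.00333029 + 0.000448329 = 0.00389508
So the posterior for Mode III is 0.00333029 / 0.00389508 ≈ 0.8550.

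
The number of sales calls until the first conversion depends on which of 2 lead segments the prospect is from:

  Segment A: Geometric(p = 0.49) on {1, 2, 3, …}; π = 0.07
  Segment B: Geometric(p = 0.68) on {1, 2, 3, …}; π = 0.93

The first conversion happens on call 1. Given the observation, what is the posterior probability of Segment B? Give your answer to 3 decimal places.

0.949

Posterior ∝ prior × likelihood, so P(k | x) ∝ π_k f_k(x); normalise over all components.
Geometric probabilities:
  f_A = 0.49·(1−0.49)^0 = 0.49·1 = 0.49
  f_B = 0.68·(1−0.68)^0 = 0.68·1 = 0.68
Unnormalised posteriors:
  π_A·f_A = 0.07 × 0.49 = 0.0343
  π_B·f_B = 0.93 × 0.68 = 0.6324
Sum: 0.0343 + 0.6324 = 0.6667
So the posterior for Segment B is 0.6324 / 0.6667 ≈ 0.949.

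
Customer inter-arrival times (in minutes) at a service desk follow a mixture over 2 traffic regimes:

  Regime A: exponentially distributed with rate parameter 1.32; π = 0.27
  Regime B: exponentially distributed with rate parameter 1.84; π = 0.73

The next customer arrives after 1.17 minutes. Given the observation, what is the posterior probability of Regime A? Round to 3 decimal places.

The responsibility of component k is P(Z=k) f_k(x) divided by Σ_j P(Z=j) f_j(x).
Component likelihoods at x = 1.17 minutes:
  p_A = 1.32·e^(−1.32·1.17) = 1.32·e^(−1.5444) = 0.281741
  p_B = 1.84·e^(−1.84·1.17) = 1.84·e^(−2.1528) = 0.213732
Weight by the priors:
  P(Z=A)·p_A = 0.27 × 0.281741 = 0.07607
  P(Z=B)·p_B = 0.73 × 0.213732 = 0.156024
Denominator: 0.07607 + 0.156024 = 0.232094
Responsibility of Regime A: 0.07607 / 0.232094 ≈ 0.328

0.328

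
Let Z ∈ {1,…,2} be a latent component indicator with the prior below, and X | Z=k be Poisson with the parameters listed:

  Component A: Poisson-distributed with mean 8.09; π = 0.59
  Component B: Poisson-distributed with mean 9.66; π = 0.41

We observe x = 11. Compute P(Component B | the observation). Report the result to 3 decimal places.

0.504

By Bayes' theorem, P(k | x) = π_k f_k(x) / Σ_j π_j f_j(x).
Evaluate each component's likelihood at the observed value:
  L_A = e^(−8.09)·8.09^11/11! = 0.0746166
  L_B = e^(−9.66)·9.66^11/11! = 0.109221
Unnormalised posteriors:
  π_A·L_A = 0.59 × 0.0746166 = 0.0440238
  π_B·L_B = 0.41 × 0.109221 = 0.0447808
Normaliser: 0.0440238 + 0.0447808 = 0.0888046
So the posterior for Component B is 0.0447808 / 0.0888046 ≈ 0.504.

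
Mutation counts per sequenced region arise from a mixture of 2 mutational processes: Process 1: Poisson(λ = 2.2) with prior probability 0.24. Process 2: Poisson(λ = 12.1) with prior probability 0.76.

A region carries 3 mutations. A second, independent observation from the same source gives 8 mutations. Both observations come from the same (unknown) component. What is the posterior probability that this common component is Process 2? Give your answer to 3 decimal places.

0.526

The responsibility of component k is w_k f_k(x) divided by Σ_j w_j f_j(x).
Since both observations come from the same component, the likelihood for component k is f_k(x₁)·f_k(x₂).
  f_1 = [e^(−2.2)·2.2^3/3! = 0.196639] × [0.00150804] = 0.000296539
  f_2 = [e^(−12.1)·12.1^3/3! = 0.0016415] × [0.0633577] = 0.000104002
Prior × likelihood for each component:
  w_1·f_1 = 0.24 × 0.000296539 = 7.11694e-05
  w_2·f_2 = 0.76 × 0.000104002 = 7.90414e-05
Denominator: 7.11694e-05 + 7.90414e-05 = 0.000150211
Responsibility of Process 2: 7.90414e-05 / 0.000150211 ≈ 0.526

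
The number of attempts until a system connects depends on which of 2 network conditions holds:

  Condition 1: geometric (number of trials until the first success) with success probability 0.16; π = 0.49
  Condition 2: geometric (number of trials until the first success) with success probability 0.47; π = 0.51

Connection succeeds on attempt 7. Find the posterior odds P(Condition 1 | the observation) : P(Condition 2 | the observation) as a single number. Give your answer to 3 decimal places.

The posterior odds equal the prior odds times the likelihood ratio: (π_i/π_j)·(f_i(x)/f_j(x)).
Component likelihoods at x = 7:
  p_1 = 0.0562077
  p_2 = 0.0104172
0.0275418 / 0.0053128 ≈ 5.184

5.184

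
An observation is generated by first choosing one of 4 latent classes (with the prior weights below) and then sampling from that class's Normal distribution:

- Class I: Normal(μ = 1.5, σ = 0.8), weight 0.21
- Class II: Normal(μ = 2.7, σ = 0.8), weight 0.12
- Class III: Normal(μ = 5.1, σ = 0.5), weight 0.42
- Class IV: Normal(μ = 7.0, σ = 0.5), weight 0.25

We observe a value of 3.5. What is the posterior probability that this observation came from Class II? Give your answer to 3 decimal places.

0.846

The responsibility of component k is π_k f_k(x) divided by Σ_j π_j f_j(x).
Normal densities:
  L_I = 0.0219104
  L_II = 0.302463
  L_III = 0.00476818
  L_IV = 1.82694e-11
Unnormalised posteriors:
  π_I·L_I = 0.21 × 0.0219104 = 0.00460118
  π_II·L_II = 0.12 × 0.302463 = 0.0362956
  π_III·L_III = 0.42 × 0.00476818 = 0.00200263
  π_IV·L_IV = 0.25 × 1.82694e-11 = 4.56736e-12
Evidence: 0.00460118 + 0.0362956 + 0.00200263 + 4.56736e-12 = 0.0428994
P(Class II | the observation) = 0.0362956 / 0.0428994 ≈ 0.846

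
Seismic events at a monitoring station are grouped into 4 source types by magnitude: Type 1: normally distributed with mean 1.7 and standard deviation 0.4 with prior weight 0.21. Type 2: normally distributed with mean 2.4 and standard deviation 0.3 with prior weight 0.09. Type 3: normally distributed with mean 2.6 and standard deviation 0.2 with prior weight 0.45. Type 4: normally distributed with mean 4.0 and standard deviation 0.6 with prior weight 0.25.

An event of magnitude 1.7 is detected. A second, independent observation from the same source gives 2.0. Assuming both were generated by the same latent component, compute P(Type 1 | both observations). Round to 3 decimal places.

0.973

P(component k | x) = π_k·f_k(x) / marginal(x), where marginal(x) = Σ_j π_j·f_j(x).
Since both observations come from the same component, the likelihood for component k is f_k(x₁)·f_k(x₂).
  f_1 = [0.997356] × [0.752844] = 0.750853
  f_2 = [0.0874063] × [0.5467] = 0.047785
  f_3 = [7.99187e-05] × [0.0221592] = 1.77094e-06
  f_4 = [0.000428451] × [0.00257046] = 1.10132e-06
Weight by the priors:
  π_1·f_1 = 0.21 × 0.750853 = 0.157679
  π_2·f_2 = 0.09 × 0.047785 = 0.00430065
  π_3·f_3 = 0.45 × 1.77094e-06 = 7.96922e-07
  π_4·f_4 = 0.25 × 1.10132e-06 = 2.75329e-07
Marginal: 0.157679 + 0.00430065 + 7.96922e-07 + 2.75329e-07 = 0.161981
Responsibility of Type 1: 0.157679 / 0.161981 ≈ 0.973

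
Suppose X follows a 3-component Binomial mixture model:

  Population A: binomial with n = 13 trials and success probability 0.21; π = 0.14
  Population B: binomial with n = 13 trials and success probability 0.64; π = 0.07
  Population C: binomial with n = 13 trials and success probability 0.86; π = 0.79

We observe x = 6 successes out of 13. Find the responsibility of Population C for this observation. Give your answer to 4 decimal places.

Posterior ∝ prior × likelihood, so P(k | x) ∝ P(Z=k) f_k(x); normalise over all components.
Component likelihoods at x = 6 successes out of 13:
  p_A = C(13,6)·0.21^6·0.79^7 = 1716·8.57661e-05·0.192039 = 0.0282633
  p_B = C(13,6)·0.64^6·0.36^7 = 1716·0.0687195·0.000783642 = 0.0924091
  p_C = C(13,6)·0.86^6·0.14^7 = 1716·0.404567·1.05414e-06 = 0.00073182
Prior × likelihood for each component:
  P(Z=A)·p_A = 0.14 × 0.0282633 = 0.00395686
  P(Z=B)·p_B = 0.07 × 0.0924091 = 0.00646864
  P(Z=C)·p_C = 0.79 × 0.00073182 = 0.000578138
Marginal: 0.00395686 + 0.00646864 + 0.000578138 = 0.0110036
So the posterior for Population C is 0.000578138 / 0.0110036 ≈ 0.0525.

0.0525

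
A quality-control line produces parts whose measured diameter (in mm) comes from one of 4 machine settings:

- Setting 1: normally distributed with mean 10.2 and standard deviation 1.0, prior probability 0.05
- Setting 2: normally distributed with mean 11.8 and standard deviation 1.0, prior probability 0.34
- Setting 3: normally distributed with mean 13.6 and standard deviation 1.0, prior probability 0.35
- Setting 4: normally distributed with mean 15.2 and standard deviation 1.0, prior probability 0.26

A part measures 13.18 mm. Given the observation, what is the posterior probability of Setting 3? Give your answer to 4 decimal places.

Apply Bayes' rule: the posterior for each component is proportional to its prior times its likelihood at x.
Evaluate each component's likelihood at the observed value:
  f_1 = (1/(1.0·√(2π)))·exp(−(13.18−10.2)²/(2·1.0²)) = 0.398942·exp(-4.44020) = 0.00470496
  f_2 = (1/(1.0·√(2π)))·exp(−(13.18−11.8)²/(2·1.0²)) = 0.398942·exp(-0.95220) = 0.153948
  f_3 = (1/(1.0·√(2π)))·exp(−(13.18−13.6)²/(2·1.0²)) = 0.398942·exp(-0.08820) = 0.365263
  f_4 = (1/(1.0·√(2π)))·exp(−(13.18−15.2)²/(2·1.0²)) = 0.398942·exp(-2.04020) = 0.0518636
Unnormalised posteriors:
  π_1·f_1 = 0.05 × 0.00470496 = 0.000235248
  π_2·f_2 = 0.34 × 0.153948 = 0.0523424
  π_3·f_3 = 0.35 × 0.365263 = 0.127842
  π_4·f_4 = 0.26 × 0.0518636 = 0.0134845
Marginal: 0.000235248 + 0.0523424 + 0.127842 + 0.0134845 = 0.193904
P(Setting 3 | the observation) = 0.127842 / 0.193904 ≈ 0.6593

0.6593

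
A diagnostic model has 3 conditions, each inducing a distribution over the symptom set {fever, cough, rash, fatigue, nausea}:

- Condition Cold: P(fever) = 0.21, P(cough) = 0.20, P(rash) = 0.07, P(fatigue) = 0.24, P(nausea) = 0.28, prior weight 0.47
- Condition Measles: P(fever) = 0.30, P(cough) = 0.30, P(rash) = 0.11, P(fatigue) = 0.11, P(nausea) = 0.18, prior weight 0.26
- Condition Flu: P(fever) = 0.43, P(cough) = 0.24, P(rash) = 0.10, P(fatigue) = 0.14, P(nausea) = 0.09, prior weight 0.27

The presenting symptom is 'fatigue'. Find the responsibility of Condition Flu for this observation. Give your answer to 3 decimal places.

The responsibility of component k is w_k f_k(x) divided by Σ_j w_j f_j(x).
Evaluate each component's likelihood at the observed value:
  p_Cold = 0.24
  p_Measles = 0.11
  p_Flu = 0.14
Weight by the priors:
  w_Cold·p_Cold = 0.47 × 0.24 = 0.1128
  w_Measles·p_Measles = 0.26 × 0.11 = 0.0286
  w_Flu·p_Flu = 0.27 × 0.14 = 0.0378
Evidence: 0.1128 + 0.0286 + 0.0378 = 0.1792
P(Condition Flu | 'fatigue') = 0.0378 / 0.1792 ≈ 0.211

0.211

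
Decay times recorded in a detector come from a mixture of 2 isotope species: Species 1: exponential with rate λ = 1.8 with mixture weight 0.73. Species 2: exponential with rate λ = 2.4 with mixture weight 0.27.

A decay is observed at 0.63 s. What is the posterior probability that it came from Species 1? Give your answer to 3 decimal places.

Posterior ∝ prior × likelihood, so P(k | x) ∝ P(Z=k) f_k(x); normalise over all components.
Exponential densities:
  L_1 = 0.579139
  L_2 = 0.529125
Weight by the priors:
  P(Z=1)·L_1 = 0.73 × 0.579139 = 0.422771
  P(Z=2)·L_2 = 0.27 × 0.529125 = 0.142864
Normaliser: 0.422771 + 0.142864 = 0.565635
P(Species 1 | x) ≈ 0.747

0.747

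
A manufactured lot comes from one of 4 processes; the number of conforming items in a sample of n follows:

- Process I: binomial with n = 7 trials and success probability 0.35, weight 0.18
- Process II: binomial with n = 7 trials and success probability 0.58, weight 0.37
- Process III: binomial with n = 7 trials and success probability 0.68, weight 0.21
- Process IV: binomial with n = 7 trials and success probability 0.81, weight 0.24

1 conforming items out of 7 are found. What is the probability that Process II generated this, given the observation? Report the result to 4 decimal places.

Apply Bayes' rule: the posterior for each component is proportional to its prior times its likelihood at x.
Evaluate each component's likelihood at the observed value:
  L_I = 0.184776
  L_II = 0.0222855
  L_III = 0.00511101
  L_IV = 0.00026675
Unnormalised posteriors:
  π_I·L_I = 0.18 × 0.184776 = 0.0332597
  π_II·L_II = 0.37 × 0.0222855 = 0.00824562
  π_III·L_III = 0.21 × 0.00511101 = 0.00107331
  π_IV·L_IV = 0.24 × 0.00026675 = 6.402e-05
Marginal: 0.0332597 + 0.00824562 + 0.00107331 + 6.402e-05 = 0.0426427
P(Process II | x) ≈ 0.1934

0.1934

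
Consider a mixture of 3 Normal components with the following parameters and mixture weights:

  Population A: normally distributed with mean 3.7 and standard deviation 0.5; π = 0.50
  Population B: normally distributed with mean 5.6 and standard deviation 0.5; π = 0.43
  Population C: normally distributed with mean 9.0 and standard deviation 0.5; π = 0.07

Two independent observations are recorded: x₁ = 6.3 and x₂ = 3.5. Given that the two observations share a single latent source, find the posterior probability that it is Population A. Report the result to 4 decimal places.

0.0254

Posterior ∝ prior × likelihood, so P(k | x) ∝ w_k f_k(x); normalise over all components.
Since both observations come from the same component, the likelihood for component k is f_k(x₁)·f_k(x₂).
  p_A = [(1/(0.5·√(2π)))·exp(−(6.3−3.7)²/(2·0.5²)) = 0.797885·exp(-13.52000) = 1.07221e-06] × [0.73654] = 7.89724e-07
  p_B = [(1/(0.5·√(2π)))·exp(−(6.3−5.6)²/(2·0.5²)) = 0.797885·exp(-0.98000) = 0.299455] × [0.000117886] = 3.53016e-05
  p_C = [(1/(0.5·√(2π)))·exp(−(6.3−9.0)²/(2·0.5²)) = 0.797885·exp(-14.58000) = 3.71472e-07] × [4.23764e-27] = 1.57417e-33
Multiply by the mixture weights:
  w_A·p_A = 0.50 × 7.89724e-07 = 3.94862e-07
  w_B·p_B = 0.43 × 3.53016e-05 = 1.51797e-05
  w_C·p_C = 0.07 × 1.57417e-33 = 1.10192e-34
Sum: 3.94862e-07 + 1.51797e-05 + 1.10192e-34 = 1.55745e-05
So the posterior for Population A is 3.94862e-07 / 1.55745e-05 ≈ 0.0254.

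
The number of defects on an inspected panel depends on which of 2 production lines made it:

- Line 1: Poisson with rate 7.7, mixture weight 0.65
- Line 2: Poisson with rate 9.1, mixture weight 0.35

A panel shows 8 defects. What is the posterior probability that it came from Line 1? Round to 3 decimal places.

0.664

By Bayes' theorem, P(k | x) = π_k f_k(x) / Σ_j π_j f_j(x).
Component likelihoods at x = 8 defects:
  L_1 = e^(−7.7)·7.7^8/8! = 0.138783
  L_2 = e^(−9.1)·9.1^8/8! = 0.130236
Prior × likelihood for each component:
  π_1·L_1 = 0.65 × 0.138783 = 0.0902093
  π_2·L_2 = 0.35 × 0.130236 = 0.0455826
Normaliser: 0.0902093 + 0.0455826 = 0.135792
P(Line 1 | the observation) ≈ 0.664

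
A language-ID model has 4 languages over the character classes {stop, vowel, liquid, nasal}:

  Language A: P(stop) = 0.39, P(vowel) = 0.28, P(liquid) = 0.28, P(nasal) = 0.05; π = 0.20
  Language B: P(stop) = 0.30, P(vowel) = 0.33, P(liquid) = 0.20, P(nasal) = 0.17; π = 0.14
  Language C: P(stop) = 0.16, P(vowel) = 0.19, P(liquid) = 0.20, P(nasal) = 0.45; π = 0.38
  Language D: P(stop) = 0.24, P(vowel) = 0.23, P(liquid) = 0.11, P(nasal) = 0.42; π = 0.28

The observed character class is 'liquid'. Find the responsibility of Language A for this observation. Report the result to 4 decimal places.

Apply Bayes' rule: the posterior for each component is proportional to its prior times its likelihood at x.
Categorical probabilities:
  p_A = P(liquid | comp) = 0.28
  p_B = P(liquid | comp) = 0.20
  p_C = P(liquid | comp) = 0.20
  p_D = P(liquid | comp) = 0.11
Weight by the priors:
  P(Z=A)·p_A = 0.20 × 0.28 = 0.056
  P(Z=B)·p_B = 0.14 × 0.2 = 0.028
  P(Z=C)·p_C = 0.38 × 0.2 = 0.076
  P(Z=D)·p_D = 0.28 × 0.11 = 0.0308
Marginal: 0.056 + 0.028 + 0.076 + 0.0308 = 0.1908
So the posterior for Language A is 0.056 / 0.1908 ≈ 0.2935.

0.2935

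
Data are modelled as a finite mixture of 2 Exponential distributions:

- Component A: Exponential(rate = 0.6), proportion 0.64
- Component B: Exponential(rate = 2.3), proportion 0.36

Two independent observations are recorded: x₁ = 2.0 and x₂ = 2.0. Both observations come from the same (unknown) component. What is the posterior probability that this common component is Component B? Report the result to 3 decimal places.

By Bayes' theorem, P(k | x) = P(Z=k) f_k(x) / Σ_j P(Z=j) f_j(x).
Since both observations come from the same component, the likelihood for component k is f_k(x₁)·f_k(x₂).
  p_A = [0.6·e^(−0.6·2.0) = 0.6·e^(−1.2000) = 0.180717] × [0.180717] = 0.0326585
  p_B = [2.3·e^(−2.3·2.0) = 2.3·e^(−4.6000) = 0.0231192] × [0.0231192] = 0.000534498
Multiply by the mixture weights:
  P(Z=A)·p_A = 0.64 × 0.0326585 = 0.0209014
  P(Z=B)·p_B = 0.36 × 0.000534498 = 0.000192419
Denominator: 0.0209014 + 0.000192419 = 0.0210938
Responsibility of Component B: 0.000192419 / 0.0210938 ≈ 0.009

0.009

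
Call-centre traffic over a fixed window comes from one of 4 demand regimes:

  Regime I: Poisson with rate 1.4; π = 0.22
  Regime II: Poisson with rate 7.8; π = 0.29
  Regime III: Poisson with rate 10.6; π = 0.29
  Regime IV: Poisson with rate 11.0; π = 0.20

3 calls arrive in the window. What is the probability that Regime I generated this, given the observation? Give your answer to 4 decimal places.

Posterior ∝ prior × likelihood, so P(k | x) ∝ w_k f_k(x); normalise over all components.
Component likelihoods at x = 3 calls:
  f_I = e^(−1.4)·1.4^3/3! = 0.112777
  f_II = e^(−7.8)·7.8^3/3! = 0.0324068
  f_III = e^(−10.6)·10.6^3/3! = 0.00494589
  f_IV = e^(−11.0)·11.0^3/3! = 0.00370499
Weight by the priors:
  w_I·f_I = 0.22 × 0.112777 = 0.0248109
  w_II·f_II = 0.29 × 0.0324068 = 0.00939796
  w_III·f_III = 0.29 × 0.00494589 = 0.00143431
  w_IV·f_IV = 0.20 × 0.00370499 = 0.000740999
Marginal: 0.0248109 + 0.00939796 + 0.00143431 + 0.000740999 = 0.0363842
P(Regime I | 3 calls) = 0.0248109 / 0.0363842 ≈ 0.6819

0.6819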